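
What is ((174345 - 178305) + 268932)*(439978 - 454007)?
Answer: -3717292188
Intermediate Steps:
((174345 - 178305) + 268932)*(439978 - 454007) = (-3960 + 268932)*(-14029) = 264972*(-14029) = -3717292188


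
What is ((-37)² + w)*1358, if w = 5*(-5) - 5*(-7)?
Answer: 1872682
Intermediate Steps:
w = 10 (w = -25 + 35 = 10)
((-37)² + w)*1358 = ((-37)² + 10)*1358 = (1369 + 10)*1358 = 1379*1358 = 1872682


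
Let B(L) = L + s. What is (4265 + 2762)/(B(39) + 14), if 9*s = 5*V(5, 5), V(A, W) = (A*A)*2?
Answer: 63243/727 ≈ 86.992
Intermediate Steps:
V(A, W) = 2*A² (V(A, W) = A²*2 = 2*A²)
s = 250/9 (s = (5*(2*5²))/9 = (5*(2*25))/9 = (5*50)/9 = (⅑)*250 = 250/9 ≈ 27.778)
B(L) = 250/9 + L (B(L) = L + 250/9 = 250/9 + L)
(4265 + 2762)/(B(39) + 14) = (4265 + 2762)/((250/9 + 39) + 14) = 7027/(601/9 + 14) = 7027/(727/9) = 7027*(9/727) = 63243/727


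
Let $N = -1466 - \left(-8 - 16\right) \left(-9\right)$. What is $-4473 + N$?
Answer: $-6155$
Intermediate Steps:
$N = -1682$ ($N = -1466 - \left(-24\right) \left(-9\right) = -1466 - 216 = -1682$)
$-4473 + N = -4473 - 1682 = -6155$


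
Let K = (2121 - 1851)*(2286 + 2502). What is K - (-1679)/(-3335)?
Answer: 187450127/145 ≈ 1.2928e+6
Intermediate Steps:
K = 1292760 (K = 270*4788 = 1292760)
K - (-1679)/(-3335) = 1292760 - (-1679)/(-3335) = 1292760 - (-1679)*(-1)/3335 = 1292760 - 1*73/145 = 1292760 - 73/145 = 187450127/145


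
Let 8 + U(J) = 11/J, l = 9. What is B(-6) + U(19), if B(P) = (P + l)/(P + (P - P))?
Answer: -301/38 ≈ -7.9211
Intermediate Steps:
B(P) = (9 + P)/P (B(P) = (P + 9)/(P + (P - P)) = (9 + P)/(P + 0) = (9 + P)/P)
U(J) = -8 + 11/J
B(-6) + U(19) = (9 - 6)/(-6) + (-8 + 11/19) = -1/6*3 + (-8 + 11*(1/19)) = -1/2 + (-8 + 11/19) = -1/2 - 141/19 = -301/38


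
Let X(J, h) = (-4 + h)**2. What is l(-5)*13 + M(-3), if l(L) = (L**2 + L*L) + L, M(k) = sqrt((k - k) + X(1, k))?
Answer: 592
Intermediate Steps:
M(k) = sqrt((-4 + k)**2) (M(k) = sqrt((k - k) + (-4 + k)**2) = sqrt(0 + (-4 + k)**2) = sqrt((-4 + k)**2))
l(L) = L + 2*L**2 (l(L) = (L**2 + L**2) + L = 2*L**2 + L = L + 2*L**2)
l(-5)*13 + M(-3) = -5*(1 + 2*(-5))*13 + sqrt((-4 - 3)**2) = -5*(1 - 10)*13 + sqrt((-7)**2) = -5*(-9)*13 + sqrt(49) = 45*13 + 7 = 585 + 7 = 592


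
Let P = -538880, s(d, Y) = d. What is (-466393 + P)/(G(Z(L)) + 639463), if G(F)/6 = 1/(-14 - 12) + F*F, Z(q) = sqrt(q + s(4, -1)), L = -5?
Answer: -13068549/8312938 ≈ -1.5721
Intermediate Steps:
Z(q) = sqrt(4 + q) (Z(q) = sqrt(q + 4) = sqrt(4 + q))
G(F) = -3/13 + 6*F**2 (G(F) = 6*(1/(-14 - 12) + F*F) = 6*(1/(-26) + F**2) = 6*(-1/26 + F**2) = -3/13 + 6*F**2)
(-466393 + P)/(G(Z(L)) + 639463) = (-466393 - 538880)/((-3/13 + 6*(sqrt(4 - 5))**2) + 639463) = -1005273/((-3/13 + 6*(sqrt(-1))**2) + 639463) = -1005273/((-3/13 + 6*I**2) + 639463) = -1005273/((-3/13 + 6*(-1)) + 639463) = -1005273/((-3/13 - 6) + 639463) = -1005273/(-81/13 + 639463) = -1005273/8312938/13 = -1005273*13/8312938 = -13068549/8312938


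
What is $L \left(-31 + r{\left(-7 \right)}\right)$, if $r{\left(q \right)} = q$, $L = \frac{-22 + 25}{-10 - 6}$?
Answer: $\frac{57}{8} \approx 7.125$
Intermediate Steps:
$L = - \frac{3}{16}$ ($L = \frac{3}{-16} = 3 \left(- \frac{1}{16}\right) = - \frac{3}{16} \approx -0.1875$)
$L \left(-31 + r{\left(-7 \right)}\right) = - \frac{3 \left(-31 - 7\right)}{16} = \left(- \frac{3}{16}\right) \left(-38\right) = \frac{57}{8}$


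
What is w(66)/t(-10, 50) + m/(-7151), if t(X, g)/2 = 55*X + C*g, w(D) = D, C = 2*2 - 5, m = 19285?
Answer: -3935661/1430200 ≈ -2.7518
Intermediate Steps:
C = -1 (C = 4 - 5 = -1)
t(X, g) = -2*g + 110*X (t(X, g) = 2*(55*X - g) = 2*(-g + 55*X) = -2*g + 110*X)
w(66)/t(-10, 50) + m/(-7151) = 66/(-2*50 + 110*(-10)) + 19285/(-7151) = 66/(-100 - 1100) + 19285*(-1/7151) = 66/(-1200) - 19285/7151 = 66*(-1/1200) - 19285/7151 = -11/200 - 19285/7151 = -3935661/1430200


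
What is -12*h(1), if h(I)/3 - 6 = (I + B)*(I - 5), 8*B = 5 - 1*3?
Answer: -36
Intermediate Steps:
B = ¼ (B = (5 - 1*3)/8 = (5 - 3)/8 = (⅛)*2 = ¼ ≈ 0.25000)
h(I) = 18 + 3*(-5 + I)*(¼ + I) (h(I) = 18 + 3*((I + ¼)*(I - 5)) = 18 + 3*((¼ + I)*(-5 + I)) = 18 + 3*((-5 + I)*(¼ + I)) = 18 + 3*(-5 + I)*(¼ + I))
-12*h(1) = -12*(57/4 + 3*1² - 57/4*1) = -12*(57/4 + 3*1 - 57/4) = -12*(57/4 + 3 - 57/4) = -12*3 = -36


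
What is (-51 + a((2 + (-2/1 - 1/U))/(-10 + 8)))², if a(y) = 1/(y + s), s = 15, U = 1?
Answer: 2493241/961 ≈ 2594.4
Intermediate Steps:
a(y) = 1/(15 + y) (a(y) = 1/(y + 15) = 1/(15 + y))
(-51 + a((2 + (-2/1 - 1/U))/(-10 + 8)))² = (-51 + 1/(15 + (2 + (-2/1 - 1/1))/(-10 + 8)))² = (-51 + 1/(15 + (2 + (-2*1 - 1*1))/(-2)))² = (-51 + 1/(15 + (2 + (-2 - 1))*(-½)))² = (-51 + 1/(15 + (2 - 3)*(-½)))² = (-51 + 1/(15 - 1*(-½)))² = (-51 + 1/(15 + ½))² = (-51 + 1/(31/2))² = (-51 + 2/31)² = (-1579/31)² = 2493241/961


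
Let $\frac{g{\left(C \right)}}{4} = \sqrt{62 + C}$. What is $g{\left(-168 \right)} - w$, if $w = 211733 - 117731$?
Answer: $-94002 + 4 i \sqrt{106} \approx -94002.0 + 41.182 i$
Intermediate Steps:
$g{\left(C \right)} = 4 \sqrt{62 + C}$
$w = 94002$ ($w = 211733 - 117731 = 94002$)
$g{\left(-168 \right)} - w = 4 \sqrt{62 - 168} - 94002 = 4 \sqrt{-106} - 94002 = 4 i \sqrt{106} - 94002 = -94002 + 4 i \sqrt{106}$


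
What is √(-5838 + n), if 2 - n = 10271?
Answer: I*√16107 ≈ 126.91*I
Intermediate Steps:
n = -10269 (n = 2 - 1*10271 = 2 - 10271 = -10269)
√(-5838 + n) = √(-5838 - 10269) = √(-16107) = I*√16107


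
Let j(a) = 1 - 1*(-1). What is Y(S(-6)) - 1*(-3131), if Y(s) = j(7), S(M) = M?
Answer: 3133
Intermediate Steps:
j(a) = 2 (j(a) = 1 + 1 = 2)
Y(s) = 2
Y(S(-6)) - 1*(-3131) = 2 - 1*(-3131) = 2 + 3131 = 3133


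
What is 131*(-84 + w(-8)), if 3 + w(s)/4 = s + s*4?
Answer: -33536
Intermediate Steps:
w(s) = -12 + 20*s (w(s) = -12 + 4*(s + s*4) = -12 + 4*(s + 4*s) = -12 + 4*(5*s) = -12 + 20*s)
131*(-84 + w(-8)) = 131*(-84 + (-12 + 20*(-8))) = 131*(-84 + (-12 - 160)) = 131*(-84 - 172) = 131*(-256) = -33536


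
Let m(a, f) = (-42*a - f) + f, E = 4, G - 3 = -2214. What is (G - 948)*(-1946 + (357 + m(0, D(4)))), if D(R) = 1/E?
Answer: 5019651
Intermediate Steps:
G = -2211 (G = 3 - 2214 = -2211)
D(R) = 1/4
m(a, f) = -42*a (m(a, f) = (-f - 42*a) + f = -42*a)
(G - 948)*(-1946 + (357 + m(0, D(4)))) = (-2211 - 948)*(-1946 + (357 - 42*0)) = -3159*(-1946 + (357 + 0)) = -3159*(-1946 + 357) = -3159*(-1589) = 5019651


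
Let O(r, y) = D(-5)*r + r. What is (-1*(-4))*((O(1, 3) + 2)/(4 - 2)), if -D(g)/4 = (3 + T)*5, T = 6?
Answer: -354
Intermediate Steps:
D(g) = -180 (D(g) = -4*(3 + 6)*5 = -36*5 = -4*45 = -180)
O(r, y) = -179*r (O(r, y) = -180*r + r = -179*r)
(-1*(-4))*((O(1, 3) + 2)/(4 - 2)) = (-1*(-4))*((-179*1 + 2)/(4 - 2)) = 4*((-179 + 2)/2) = 4*(-177*½) = 4*(-177/2) = -354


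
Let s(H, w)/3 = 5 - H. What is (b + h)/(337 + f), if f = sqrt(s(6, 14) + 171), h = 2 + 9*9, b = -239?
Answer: -52572/113401 + 312*sqrt(42)/113401 ≈ -0.44576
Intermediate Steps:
h = 83 (h = 2 + 81 = 83)
s(H, w) = 15 - 3*H (s(H, w) = 3*(5 - H) = 15 - 3*H)
f = 2*sqrt(42) (f = sqrt((15 - 3*6) + 171) = sqrt((15 - 18) + 171) = sqrt(-3 + 171) = sqrt(168) = 2*sqrt(42) ≈ 12.961)
(b + h)/(337 + f) = (-239 + 83)/(337 + 2*sqrt(42)) = -156/(337 + 2*sqrt(42))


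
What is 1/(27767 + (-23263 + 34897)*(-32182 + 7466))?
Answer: -1/287518177 ≈ -3.4780e-9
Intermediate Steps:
1/(27767 + (-23263 + 34897)*(-32182 + 7466)) = 1/(27767 + 11634*(-24716)) = 1/(27767 - 287545944) = 1/(-287518177) = -1/287518177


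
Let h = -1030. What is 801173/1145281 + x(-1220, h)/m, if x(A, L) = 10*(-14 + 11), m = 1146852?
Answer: 153132083161/218911300902 ≈ 0.69952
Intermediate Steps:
x(A, L) = -30 (x(A, L) = 10*(-3) = -30)
801173/1145281 + x(-1220, h)/m = 801173/1145281 - 30/1146852 = 801173*(1/1145281) - 30*1/1146852 = 801173/1145281 - 5/191142 = 153132083161/218911300902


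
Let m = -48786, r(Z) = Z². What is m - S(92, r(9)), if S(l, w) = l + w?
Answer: -48959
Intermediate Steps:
m - S(92, r(9)) = -48786 - (92 + 9²) = -48786 - (92 + 81) = -48786 - 1*173 = -48786 - 173 = -48959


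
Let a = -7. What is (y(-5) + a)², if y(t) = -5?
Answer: 144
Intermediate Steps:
(y(-5) + a)² = (-5 - 7)² = (-12)² = 144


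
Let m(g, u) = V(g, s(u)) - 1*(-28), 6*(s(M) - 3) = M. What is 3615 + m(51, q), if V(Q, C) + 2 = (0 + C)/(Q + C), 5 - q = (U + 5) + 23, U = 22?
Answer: 112868/31 ≈ 3640.9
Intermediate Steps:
s(M) = 3 + M/6
q = -45 (q = 5 - ((22 + 5) + 23) = 5 - (27 + 23) = 5 - 1*50 = 5 - 50 = -45)
V(Q, C) = -2 + C/(C + Q) (V(Q, C) = -2 + (0 + C)/(Q + C) = -2 + C/(C + Q))
m(g, u) = 28 + (-3 - 2*g - u/6)/(3 + g + u/6) (m(g, u) = (-(3 + u/6) - 2*g)/((3 + u/6) + g) - 1*(-28) = ((-3 - u/6) - 2*g)/(3 + g + u/6) + 28 = (-3 - 2*g - u/6)/(3 + g + u/6) + 28 = 28 + (-3 - 2*g - u/6)/(3 + g + u/6))
3615 + m(51, q) = 3615 + 3*(162 + 9*(-45) + 52*51)/(18 - 45 + 6*51) = 3615 + 3*(162 - 405 + 2652)/(18 - 45 + 306) = 3615 + 3*2409/279 = 3615 + 3*(1/279)*2409 = 3615 + 803/31 = 112868/31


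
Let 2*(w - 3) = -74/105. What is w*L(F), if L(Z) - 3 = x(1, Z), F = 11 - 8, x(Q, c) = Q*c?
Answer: 556/35 ≈ 15.886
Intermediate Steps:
w = 278/105 (w = 3 + (-74/105)/2 = 3 + (-74*1/105)/2 = 3 + (½)*(-74/105) = 3 - 37/105 = 278/105 ≈ 2.6476)
F = 3
L(Z) = 3 + Z (L(Z) = 3 + 1*Z = 3 + Z)
w*L(F) = 278*(3 + 3)/105 = (278/105)*6 = 556/35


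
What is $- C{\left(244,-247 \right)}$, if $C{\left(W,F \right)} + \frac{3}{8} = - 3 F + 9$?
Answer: $- \frac{5997}{8} \approx -749.63$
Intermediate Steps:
$C{\left(W,F \right)} = \frac{69}{8} - 3 F$ ($C{\left(W,F \right)} = - \frac{3}{8} - \left(-9 + 3 F\right) = \frac{69}{8} - 3 F$)
$- C{\left(244,-247 \right)} = - (\frac{69}{8} - -741) = - (\frac{69}{8} + 741) = \left(-1\right) \frac{5997}{8} = - \frac{5997}{8}$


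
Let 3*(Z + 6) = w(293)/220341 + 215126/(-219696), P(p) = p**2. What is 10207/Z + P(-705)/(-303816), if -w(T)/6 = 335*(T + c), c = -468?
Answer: -25042524495846853647/14202852211670968 ≈ -1763.2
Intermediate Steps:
w(T) = 940680 - 2010*T (w(T) = -2010*(T - 468) = -2010*(-468 + T) = -6*(-156780 + 335*T) = 940680 - 2010*T)
Z = -140244610669/24204018168 (Z = -6 + ((940680 - 2010*293)/220341 + 215126/(-219696))/3 = -6 + ((940680 - 588930)*(1/220341) + 215126*(-1/219696))/3 = -6 + (351750*(1/220341) - 107563/109848)/3 = -6 + (117250/73447 - 107563/109848)/3 = -6 + (1/3)*(4979498339/8068006056) = -6 + 4979498339/24204018168 = -140244610669/24204018168 ≈ -5.7943)
10207/Z + P(-705)/(-303816) = 10207/(-140244610669/24204018168) + (-705)**2/(-303816) = 10207*(-24204018168/140244610669) + 497025*(-1/303816) = -247050413440776/140244610669 - 165675/101272 = -25042524495846853647/14202852211670968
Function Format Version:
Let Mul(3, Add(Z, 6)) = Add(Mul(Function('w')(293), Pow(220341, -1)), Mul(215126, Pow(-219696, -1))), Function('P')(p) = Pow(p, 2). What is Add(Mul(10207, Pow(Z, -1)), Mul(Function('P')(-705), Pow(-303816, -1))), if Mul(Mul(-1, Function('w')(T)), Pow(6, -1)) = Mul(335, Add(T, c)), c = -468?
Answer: Rational(-25042524495846853647, 14202852211670968) ≈ -1763.2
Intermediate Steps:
Function('w')(T) = Add(940680, Mul(-2010, T)) (Function('w')(T) = Mul(-6, Mul(335, Add(T, -468))) = Mul(-6, Mul(335, Add(-468, T))) = Mul(-6, Add(-156780, Mul(335, T))) = Add(940680, Mul(-2010, T)))
Z = Rational(-140244610669, 24204018168) (Z = Add(-6, Mul(Rational(1, 3), Add(Mul(Add(940680, Mul(-2010, 293)), Pow(220341, -1)), Mul(215126, Pow(-219696, -1))))) = Add(-6, Mul(Rational(1, 3), Add(Mul(Add(940680, -588930), Rational(1, 220341)), Mul(215126, Rational(-1, 219696))))) = Add(-6, Mul(Rational(1, 3), Add(Mul(351750, Rational(1, 220341)), Rational(-107563, 109848)))) = Add(-6, Mul(Rational(1, 3), Add(Rational(117250, 73447), Rational(-107563, 109848)))) = Add(-6, Mul(Rational(1, 3), Rational(4979498339, 8068006056))) = Add(-6, Rational(4979498339, 24204018168)) = Rational(-140244610669, 24204018168) ≈ -5.7943)
Add(Mul(10207, Pow(Z, -1)), Mul(Function('P')(-705), Pow(-303816, -1))) = Add(Mul(10207, Pow(Rational(-140244610669, 24204018168), -1)), Mul(Pow(-705, 2), Pow(-303816, -1))) = Add(Mul(10207, Rational(-24204018168, 140244610669)), Mul(497025, Rational(-1, 303816))) = Add(Rational(-247050413440776, 140244610669), Rational(-165675, 101272)) = Rational(-25042524495846853647, 14202852211670968)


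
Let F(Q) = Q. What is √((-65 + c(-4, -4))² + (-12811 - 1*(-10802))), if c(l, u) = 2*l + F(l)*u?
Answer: 2*√310 ≈ 35.214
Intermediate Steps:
c(l, u) = 2*l + l*u
√((-65 + c(-4, -4))² + (-12811 - 1*(-10802))) = √((-65 - 4*(2 - 4))² + (-12811 - 1*(-10802))) = √((-65 - 4*(-2))² + (-12811 + 10802)) = √((-65 + 8)² - 2009) = √((-57)² - 2009) = √(3249 - 2009) = √1240 = 2*√310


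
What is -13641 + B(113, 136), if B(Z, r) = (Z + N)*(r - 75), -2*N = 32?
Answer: -7724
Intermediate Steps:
N = -16 (N = -½*32 = -16)
B(Z, r) = (-75 + r)*(-16 + Z) (B(Z, r) = (Z - 16)*(r - 75) = (-16 + Z)*(-75 + r) = (-75 + r)*(-16 + Z))
-13641 + B(113, 136) = -13641 + (1200 - 75*113 - 16*136 + 113*136) = -13641 + (1200 - 8475 - 2176 + 15368) = -13641 + 5917 = -7724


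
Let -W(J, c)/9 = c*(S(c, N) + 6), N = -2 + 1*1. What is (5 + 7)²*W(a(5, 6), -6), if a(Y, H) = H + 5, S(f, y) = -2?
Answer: 31104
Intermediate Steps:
N = -1 (N = -2 + 1 = -1)
a(Y, H) = 5 + H
W(J, c) = -36*c (W(J, c) = -9*c*(-2 + 6) = -9*c*4 = -36*c)
(5 + 7)²*W(a(5, 6), -6) = (5 + 7)²*(-36*(-6)) = 12²*216 = 144*216 = 31104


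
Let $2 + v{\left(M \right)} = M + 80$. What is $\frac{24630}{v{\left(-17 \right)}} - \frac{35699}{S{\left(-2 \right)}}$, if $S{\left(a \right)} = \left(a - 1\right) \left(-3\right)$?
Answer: $- \frac{1955969}{549} \approx -3562.8$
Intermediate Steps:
$S{\left(a \right)} = 3 - 3 a$ ($S{\left(a \right)} = \left(-1 + a\right) \left(-3\right) = 3 - 3 a$)
$v{\left(M \right)} = 78 + M$ ($v{\left(M \right)} = -2 + \left(M + 80\right) = -2 + \left(80 + M\right) = 78 + M$)
$\frac{24630}{v{\left(-17 \right)}} - \frac{35699}{S{\left(-2 \right)}} = \frac{24630}{78 - 17} - \frac{35699}{3 - -6} = \frac{24630}{61} - \frac{35699}{3 + 6} = 24630 \cdot \frac{1}{61} - \frac{35699}{9} = \frac{24630}{61} - \frac{35699}{9} = - \frac{1955969}{549}$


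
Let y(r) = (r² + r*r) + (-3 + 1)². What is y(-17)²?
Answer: 338724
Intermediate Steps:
y(r) = 4 + 2*r² (y(r) = (r² + r²) + (-2)² = 2*r² + 4 = 4 + 2*r²)
y(-17)² = (4 + 2*(-17)²)² = (4 + 2*289)² = (4 + 578)² = 582² = 338724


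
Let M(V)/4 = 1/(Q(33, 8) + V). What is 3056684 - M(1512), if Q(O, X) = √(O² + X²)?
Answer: 6984495423796/2284991 + 4*√1153/2284991 ≈ 3.0567e+6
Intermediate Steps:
M(V) = 4/(V + √1153) (M(V) = 4/(√(33² + 8²) + V) = 4/(√(1089 + 64) + V) = 4/(√1153 + V) = 4/(V + √1153))
3056684 - M(1512) = 3056684 - 4/(1512 + √1153)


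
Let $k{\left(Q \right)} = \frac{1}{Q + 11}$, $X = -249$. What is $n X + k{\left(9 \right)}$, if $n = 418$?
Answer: $- \frac{2081639}{20} \approx -1.0408 \cdot 10^{5}$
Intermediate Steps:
$k{\left(Q \right)} = \frac{1}{11 + Q}$
$n X + k{\left(9 \right)} = 418 \left(-249\right) + \frac{1}{11 + 9} = -104082 + \frac{1}{20} = - \frac{2081639}{20}$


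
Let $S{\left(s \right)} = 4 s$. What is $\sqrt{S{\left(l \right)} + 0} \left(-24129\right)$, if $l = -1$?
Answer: $- 48258 i \approx - 48258.0 i$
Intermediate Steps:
$\sqrt{S{\left(l \right)} + 0} \left(-24129\right) = \sqrt{4 \left(-1\right) + 0} \left(-24129\right) = \sqrt{-4 + 0} \left(-24129\right) = \sqrt{-4} \left(-24129\right) = 2 i \left(-24129\right) = - 48258 i$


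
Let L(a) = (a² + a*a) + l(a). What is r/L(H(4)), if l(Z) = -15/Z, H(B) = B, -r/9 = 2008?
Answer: -72288/113 ≈ -639.72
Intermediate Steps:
r = -18072 (r = -9*2008 = -18072)
L(a) = -15/a + 2*a² (L(a) = (a² + a*a) - 15/a = (a² + a²) - 15/a = 2*a² - 15/a = -15/a + 2*a²)
r/L(H(4)) = -18072*4/(-15 + 2*4³) = -18072*4/(-15 + 2*64) = -18072*4/(-15 + 128) = -18072/((¼)*113) = -18072/113/4 = -18072*4/113 = -72288/113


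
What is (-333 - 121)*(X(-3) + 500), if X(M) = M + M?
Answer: -224276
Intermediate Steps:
X(M) = 2*M
(-333 - 121)*(X(-3) + 500) = (-333 - 121)*(2*(-3) + 500) = -454*(-6 + 500) = -454*494 = -224276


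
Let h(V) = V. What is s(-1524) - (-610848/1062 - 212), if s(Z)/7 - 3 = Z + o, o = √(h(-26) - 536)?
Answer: -581729/59 + 7*I*√562 ≈ -9859.8 + 165.95*I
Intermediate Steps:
o = I*√562 (o = √(-26 - 536) = √(-562) = I*√562 ≈ 23.707*I)
s(Z) = 21 + 7*Z + 7*I*√562 (s(Z) = 21 + 7*(Z + I*√562) = 21 + (7*Z + 7*I*√562) = 21 + 7*Z + 7*I*√562)
s(-1524) - (-610848/1062 - 212) = (21 + 7*(-1524) + 7*I*√562) - (-610848/1062 - 212) = (21 - 10668 + 7*I*√562) - (-610848/1062 - 212) = (-10647 + 7*I*√562) - (-808*42/59 - 212) = (-10647 + 7*I*√562) - (-33936/59 - 212) = (-10647 + 7*I*√562) - 1*(-46444/59) = (-10647 + 7*I*√562) + 46444/59 = -581729/59 + 7*I*√562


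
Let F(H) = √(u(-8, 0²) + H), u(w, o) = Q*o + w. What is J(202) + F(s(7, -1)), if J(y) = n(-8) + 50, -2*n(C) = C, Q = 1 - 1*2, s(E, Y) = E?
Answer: 54 + I ≈ 54.0 + 1.0*I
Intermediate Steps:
Q = -1 (Q = 1 - 2 = -1)
n(C) = -C/2
u(w, o) = w - o (u(w, o) = -o + w = w - o)
J(y) = 54 (J(y) = -½*(-8) + 50 = 4 + 50 = 54)
F(H) = √(-8 + H) (F(H) = √((-8 - 1*0²) + H) = √((-8 - 1*0) + H) = √((-8 + 0) + H) = √(-8 + H))
J(202) + F(s(7, -1)) = 54 + √(-8 + 7) = 54 + √(-1) = 54 + I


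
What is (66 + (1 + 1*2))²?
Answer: 4761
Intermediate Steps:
(66 + (1 + 1*2))² = (66 + (1 + 2))² = (66 + 3)² = 69² = 4761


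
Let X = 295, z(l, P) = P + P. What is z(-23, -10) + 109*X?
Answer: 32135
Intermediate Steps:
z(l, P) = 2*P
z(-23, -10) + 109*X = 2*(-10) + 109*295 = -20 + 32155 = 32135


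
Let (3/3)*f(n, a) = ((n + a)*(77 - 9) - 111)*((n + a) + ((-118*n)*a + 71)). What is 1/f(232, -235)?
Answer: -1/2026529820 ≈ -4.9345e-10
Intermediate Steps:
f(n, a) = (-111 + 68*a + 68*n)*(71 + a + n - 118*a*n) (f(n, a) = ((n + a)*(77 - 9) - 111)*((n + a) + ((-118*n)*a + 71)) = ((a + n)*68 - 111)*((a + n) + (-118*a*n + 71)) = ((68*a + 68*n) - 111)*((a + n) + (71 - 118*a*n)) = (-111 + 68*a + 68*n)*(71 + a + n - 118*a*n))
1/f(232, -235) = 1/(-7881 + 68*(-235)² + 68*232² + 4717*(-235) + 4717*232 - 8024*(-235)*232² - 8024*232*(-235)² + 13234*(-235)*232) = 1/(-7881 + 68*55225 + 68*53824 - 1108495 + 1094344 - 8024*(-235)*53824 - 8024*232*55225 - 721517680) = 1/(-7881 + 3755300 + 3660032 - 1108495 + 1094344 + 101492687360 - 102805092800 - 721517680) = 1/(-2026529820) = -1/2026529820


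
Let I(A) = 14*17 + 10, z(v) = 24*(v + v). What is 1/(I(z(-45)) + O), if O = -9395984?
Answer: -1/9395736 ≈ -1.0643e-7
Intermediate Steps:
z(v) = 48*v (z(v) = 24*(2*v) = 48*v)
I(A) = 248 (I(A) = 238 + 10 = 248)
1/(I(z(-45)) + O) = 1/(248 - 9395984) = 1/(-9395736) = -1/9395736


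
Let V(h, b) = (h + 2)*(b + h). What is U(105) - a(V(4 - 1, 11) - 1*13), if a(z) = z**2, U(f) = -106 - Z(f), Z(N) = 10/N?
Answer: -70457/21 ≈ -3355.1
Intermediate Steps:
V(h, b) = (2 + h)*(b + h)
U(f) = -106 - 10/f
U(105) - a(V(4 - 1, 11) - 1*13) = (-106 - 10/105) - (((4 - 1)**2 + 2*11 + 2*(4 - 1) + 11*(4 - 1)) - 1*13)**2 = (-106 - 10*1/105) - ((3**2 + 22 + 2*3 + 11*3) - 13)**2 = (-106 - 2/21) - ((9 + 22 + 6 + 33) - 13)**2 = -2228/21 - (70 - 13)**2 = -2228/21 - 1*57**2 = -2228/21 - 1*3249 = -2228/21 - 3249 = -70457/21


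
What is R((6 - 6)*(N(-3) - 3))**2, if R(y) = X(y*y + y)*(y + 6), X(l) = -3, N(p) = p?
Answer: 324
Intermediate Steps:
R(y) = -18 - 3*y (R(y) = -3*(y + 6) = -3*(6 + y) = -18 - 3*y)
R((6 - 6)*(N(-3) - 3))**2 = (-18 - 3*(6 - 6)*(-3 - 3))**2 = (-18 - 0*(-6))**2 = (-18 - 3*0)**2 = (-18 + 0)**2 = (-18)**2 = 324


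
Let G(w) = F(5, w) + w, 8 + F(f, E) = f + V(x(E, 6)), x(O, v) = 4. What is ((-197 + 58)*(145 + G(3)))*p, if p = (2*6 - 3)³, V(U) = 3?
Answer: -14996988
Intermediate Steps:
F(f, E) = -5 + f (F(f, E) = -8 + (f + 3) = -8 + (3 + f) = -5 + f)
G(w) = w (G(w) = (-5 + 5) + w = 0 + w = w)
p = 729 (p = (12 - 3)³ = 9³ = 729)
((-197 + 58)*(145 + G(3)))*p = ((-197 + 58)*(145 + 3))*729 = -139*148*729 = -20572*729 = -14996988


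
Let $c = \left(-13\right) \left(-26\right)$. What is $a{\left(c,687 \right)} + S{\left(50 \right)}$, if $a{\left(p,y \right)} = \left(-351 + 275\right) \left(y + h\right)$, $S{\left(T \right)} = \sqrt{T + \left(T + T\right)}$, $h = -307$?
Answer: $-28880 + 5 \sqrt{6} \approx -28868.0$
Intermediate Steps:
$c = 338$
$S{\left(T \right)} = \sqrt{3} \sqrt{T}$ ($S{\left(T \right)} = \sqrt{T + 2 T} = \sqrt{3 T} = \sqrt{3} \sqrt{T}$)
$a{\left(p,y \right)} = 23332 - 76 y$ ($a{\left(p,y \right)} = \left(-351 + 275\right) \left(y - 307\right) = - 76 \left(-307 + y\right) = 23332 - 76 y$)
$a{\left(c,687 \right)} + S{\left(50 \right)} = \left(23332 - 52212\right) + \sqrt{3} \sqrt{50} = \left(23332 - 52212\right) + \sqrt{3} \cdot 5 \sqrt{2} = -28880 + 5 \sqrt{6}$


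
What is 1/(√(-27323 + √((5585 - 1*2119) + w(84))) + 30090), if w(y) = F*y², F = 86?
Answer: 1/(30090 + I*√(27323 - √610282)) ≈ 3.3233e-5 - 1.799e-7*I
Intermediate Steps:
w(y) = 86*y²
1/(√(-27323 + √((5585 - 1*2119) + w(84))) + 30090) = 1/(√(-27323 + √((5585 - 1*2119) + 86*84²)) + 30090) = 1/(√(-27323 + √((5585 - 2119) + 86*7056)) + 30090) = 1/(√(-27323 + √(3466 + 606816)) + 30090) = 1/(√(-27323 + √610282) + 30090) = 1/(30090 + √(-27323 + √610282))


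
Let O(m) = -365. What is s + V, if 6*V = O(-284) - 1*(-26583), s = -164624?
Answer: -480763/3 ≈ -1.6025e+5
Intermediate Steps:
V = 13109/3 (V = (-365 - 1*(-26583))/6 = (-365 + 26583)/6 = (⅙)*26218 = 13109/3 ≈ 4369.7)
s + V = -164624 + 13109/3 = -480763/3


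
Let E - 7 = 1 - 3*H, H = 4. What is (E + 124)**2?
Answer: 14400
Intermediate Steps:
E = -4 (E = 7 + (1 - 3*4) = 7 + (1 - 12) = 7 - 11 = -4)
(E + 124)**2 = (-4 + 124)**2 = 120**2 = 14400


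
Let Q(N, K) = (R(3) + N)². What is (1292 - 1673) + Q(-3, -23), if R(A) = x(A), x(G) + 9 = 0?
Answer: -237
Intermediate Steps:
x(G) = -9 (x(G) = -9 + 0 = -9)
R(A) = -9
Q(N, K) = (-9 + N)²
(1292 - 1673) + Q(-3, -23) = (1292 - 1673) + (-9 - 3)² = -381 + (-12)² = -381 + 144 = -237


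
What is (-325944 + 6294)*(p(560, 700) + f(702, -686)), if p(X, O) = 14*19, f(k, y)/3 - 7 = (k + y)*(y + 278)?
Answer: 6168286050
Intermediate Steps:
f(k, y) = 21 + 3*(278 + y)*(k + y) (f(k, y) = 21 + 3*((k + y)*(y + 278)) = 21 + 3*((k + y)*(278 + y)) = 21 + 3*((278 + y)*(k + y)) = 21 + 3*(278 + y)*(k + y))
p(X, O) = 266
(-325944 + 6294)*(p(560, 700) + f(702, -686)) = (-325944 + 6294)*(266 + (21 + 3*(-686)**2 + 834*702 + 834*(-686) + 3*702*(-686))) = -319650*(266 + (21 + 3*470596 + 585468 - 572124 - 1444716)) = -319650*(266 + (21 + 1411788 + 585468 - 572124 - 1444716)) = -319650*(266 - 19563) = -319650*(-19297) = 6168286050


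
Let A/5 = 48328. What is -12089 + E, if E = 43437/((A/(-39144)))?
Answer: -82526498/4315 ≈ -19126.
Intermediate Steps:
A = 241640 (A = 5*48328 = 241640)
E = -30362463/4315 (E = 43437/((241640/(-39144))) = 43437/((241640*(-1/39144))) = 43437/(-4315/699) = 43437*(-699/4315) = -30362463/4315 ≈ -7036.5)
-12089 + E = -12089 - 30362463/4315 = -82526498/4315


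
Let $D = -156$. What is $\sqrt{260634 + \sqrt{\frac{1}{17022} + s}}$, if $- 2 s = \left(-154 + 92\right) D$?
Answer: $\frac{\sqrt{75518306378856 + 17022 i \sqrt{1401223651602}}}{17022} \approx 510.52 + 0.068108 i$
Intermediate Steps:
$s = -4836$ ($s = - \frac{\left(-154 + 92\right) \left(-156\right)}{2} = - \frac{\left(-62\right) \left(-156\right)}{2} = \left(- \frac{1}{2}\right) 9672 = -4836$)
$\sqrt{260634 + \sqrt{\frac{1}{17022} + s}} = \sqrt{260634 + \sqrt{\frac{1}{17022} - 4836}} = \sqrt{260634 + \sqrt{- \frac{82318391}{17022}}} = \sqrt{260634 + \frac{i \sqrt{1401223651602}}{17022}}$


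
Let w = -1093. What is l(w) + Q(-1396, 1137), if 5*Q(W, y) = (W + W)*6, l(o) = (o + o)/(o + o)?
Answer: -16747/5 ≈ -3349.4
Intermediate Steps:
l(o) = 1 (l(o) = (2*o)/((2*o)) = (2*o)*(1/(2*o)) = 1)
Q(W, y) = 12*W/5 (Q(W, y) = ((W + W)*6)/5 = ((2*W)*6)/5 = (12*W)/5 = 12*W/5)
l(w) + Q(-1396, 1137) = 1 + (12/5)*(-1396) = 1 - 16752/5 = -16747/5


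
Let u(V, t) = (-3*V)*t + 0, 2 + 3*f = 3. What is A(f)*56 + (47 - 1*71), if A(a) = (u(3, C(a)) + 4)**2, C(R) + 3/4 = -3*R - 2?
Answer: 159559/2 ≈ 79780.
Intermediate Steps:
C(R) = -11/4 - 3*R (C(R) = -3/4 + (-3*R - 2) = -3/4 + (-2 - 3*R) = -11/4 - 3*R)
f = 1/3 (f = -2/3 + (1/3)*3 = -2/3 + 1 = 1/3 ≈ 0.33333)
u(V, t) = -3*V*t (u(V, t) = -3*V*t + 0 = -3*V*t)
A(a) = (115/4 + 27*a)**2 (A(a) = (-3*3*(-11/4 - 3*a) + 4)**2 = ((99/4 + 27*a) + 4)**2 = (115/4 + 27*a)**2)
A(f)*56 + (47 - 1*71) = ((115 + 108*(1/3))**2/16)*56 + (47 - 1*71) = ((115 + 36)**2/16)*56 + (47 - 71) = ((1/16)*151**2)*56 - 24 = ((1/16)*22801)*56 - 24 = (22801/16)*56 - 24 = 159607/2 - 24 = 159559/2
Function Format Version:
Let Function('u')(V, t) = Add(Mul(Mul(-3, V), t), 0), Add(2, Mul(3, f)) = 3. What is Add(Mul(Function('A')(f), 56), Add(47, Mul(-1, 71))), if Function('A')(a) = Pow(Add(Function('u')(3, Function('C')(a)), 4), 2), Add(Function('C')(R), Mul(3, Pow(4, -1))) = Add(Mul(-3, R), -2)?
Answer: Rational(159559, 2) ≈ 79780.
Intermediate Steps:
Function('C')(R) = Add(Rational(-11, 4), Mul(-3, R)) (Function('C')(R) = Add(Rational(-3, 4), Add(Mul(-3, R), -2)) = Add(Rational(-3, 4), Add(-2, Mul(-3, R))) = Add(Rational(-11, 4), Mul(-3, R)))
f = Rational(1, 3) (f = Add(Rational(-2, 3), Mul(Rational(1, 3), 3)) = Add(Rational(-2, 3), 1) = Rational(1, 3) ≈ 0.33333)
Function('u')(V, t) = Mul(-3, V, t) (Function('u')(V, t) = Add(Mul(-3, V, t), 0) = Mul(-3, V, t))
Function('A')(a) = Pow(Add(Rational(115, 4), Mul(27, a)), 2) (Function('A')(a) = Pow(Add(Mul(-3, 3, Add(Rational(-11, 4), Mul(-3, a))), 4), 2) = Pow(Add(Add(Rational(99, 4), Mul(27, a)), 4), 2) = Pow(Add(Rational(115, 4), Mul(27, a)), 2))
Add(Mul(Function('A')(f), 56), Add(47, Mul(-1, 71))) = Add(Mul(Mul(Rational(1, 16), Pow(Add(115, Mul(108, Rational(1, 3))), 2)), 56), Add(47, Mul(-1, 71))) = Add(Mul(Mul(Rational(1, 16), Pow(Add(115, 36), 2)), 56), Add(47, -71)) = Add(Mul(Mul(Rational(1, 16), Pow(151, 2)), 56), -24) = Add(Mul(Mul(Rational(1, 16), 22801), 56), -24) = Add(Mul(Rational(22801, 16), 56), -24) = Add(Rational(159607, 2), -24) = Rational(159559, 2)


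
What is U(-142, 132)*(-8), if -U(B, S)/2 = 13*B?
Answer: -29536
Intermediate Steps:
U(B, S) = -26*B
U(-142, 132)*(-8) = -26*(-142)*(-8) = 3692*(-8) = -29536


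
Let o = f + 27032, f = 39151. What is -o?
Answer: -66183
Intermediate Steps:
o = 66183 (o = 39151 + 27032 = 66183)
-o = -1*66183 = -66183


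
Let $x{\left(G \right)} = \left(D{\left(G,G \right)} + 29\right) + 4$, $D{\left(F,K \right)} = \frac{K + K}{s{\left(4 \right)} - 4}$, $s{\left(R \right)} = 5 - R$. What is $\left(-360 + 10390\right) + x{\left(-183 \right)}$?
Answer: $10185$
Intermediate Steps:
$D{\left(F,K \right)} = - \frac{2 K}{3}$ ($D{\left(F,K \right)} = \frac{K + K}{\left(5 - 4\right) - 4} = \frac{2 K}{\left(5 - 4\right) - 4} = \frac{2 K}{1 - 4} = \frac{2 K}{-3} = 2 K \left(- \frac{1}{3}\right) = - \frac{2 K}{3}$)
$x{\left(G \right)} = 33 - \frac{2 G}{3}$ ($x{\left(G \right)} = \left(- \frac{2 G}{3} + 29\right) + 4 = \left(29 - \frac{2 G}{3}\right) + 4 = 33 - \frac{2 G}{3}$)
$\left(-360 + 10390\right) + x{\left(-183 \right)} = \left(-360 + 10390\right) + \left(33 - -122\right) = 10030 + \left(33 + 122\right) = 10030 + 155 = 10185$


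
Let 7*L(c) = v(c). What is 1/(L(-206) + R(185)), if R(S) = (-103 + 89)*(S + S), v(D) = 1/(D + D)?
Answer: -2884/14939121 ≈ -0.00019305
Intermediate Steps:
v(D) = 1/(2*D)
R(S) = -28*S
L(c) = 1/(14*c) (L(c) = (1/(2*c))/7 = 1/(14*c))
1/(L(-206) + R(185)) = 1/((1/14)/(-206) - 28*185) = 1/((1/14)*(-1/206) - 5180) = 1/(-1/2884 - 5180) = 1/(-14939121/2884) = -2884/14939121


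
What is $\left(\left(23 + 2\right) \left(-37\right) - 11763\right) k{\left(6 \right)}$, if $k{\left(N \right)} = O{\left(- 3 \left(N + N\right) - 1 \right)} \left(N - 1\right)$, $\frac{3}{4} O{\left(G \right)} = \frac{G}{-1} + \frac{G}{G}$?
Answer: $- \frac{9642880}{3} \approx -3.2143 \cdot 10^{6}$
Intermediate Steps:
$O{\left(G \right)} = \frac{4}{3} - \frac{4 G}{3}$ ($O{\left(G \right)} = \frac{4 \left(\frac{G}{-1} + \frac{G}{G}\right)}{3} = \frac{4 \left(G \left(-1\right) + 1\right)}{3} = \frac{4 \left(- G + 1\right)}{3} = \frac{4 \left(1 - G\right)}{3} = \frac{4}{3} - \frac{4 G}{3}$)
$k{\left(N \right)} = \left(-1 + N\right) \left(\frac{8}{3} + 8 N\right)$ ($k{\left(N \right)} = \left(\frac{4}{3} - \frac{4 \left(- 3 \left(N + N\right) - 1\right)}{3}\right) \left(N - 1\right) = \left(\frac{4}{3} - \frac{4 \left(- 3 \cdot 2 N - 1\right)}{3}\right) \left(-1 + N\right) = \left(\frac{4}{3} - \frac{4 \left(- 6 N - 1\right)}{3}\right) \left(-1 + N\right) = \left(\frac{4}{3} - \frac{4 \left(-1 - 6 N\right)}{3}\right) \left(-1 + N\right) = \left(\frac{4}{3} + \left(\frac{4}{3} + 8 N\right)\right) \left(-1 + N\right) = \left(\frac{8}{3} + 8 N\right) \left(-1 + N\right) = \left(-1 + N\right) \left(\frac{8}{3} + 8 N\right)$)
$\left(\left(23 + 2\right) \left(-37\right) - 11763\right) k{\left(6 \right)} = \left(\left(23 + 2\right) \left(-37\right) - 11763\right) \left(- \frac{8}{3} + 8 \cdot 6^{2} - 32\right) = \left(25 \left(-37\right) - 11763\right) \left(- \frac{8}{3} + 8 \cdot 36 - 32\right) = \left(-925 - 11763\right) \left(- \frac{8}{3} + 288 - 32\right) = \left(-12688\right) \frac{760}{3} = - \frac{9642880}{3}$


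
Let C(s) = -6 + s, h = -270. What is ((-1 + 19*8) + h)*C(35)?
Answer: -3451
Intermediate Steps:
((-1 + 19*8) + h)*C(35) = ((-1 + 19*8) - 270)*(-6 + 35) = ((-1 + 152) - 270)*29 = (151 - 270)*29 = -119*29 = -3451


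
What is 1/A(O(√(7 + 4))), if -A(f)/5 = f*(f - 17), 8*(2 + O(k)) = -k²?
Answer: -64/22005 ≈ -0.0029084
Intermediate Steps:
O(k) = -2 - k²/8 (O(k) = -2 + (-k²)/8 = -2 - k²/8)
A(f) = -5*f*(-17 + f) (A(f) = -5*f*(f - 17) = -5*f*(-17 + f))
1/A(O(√(7 + 4))) = 1/(5*(-2 - (√(7 + 4))²/8)*(17 - (-2 - (√(7 + 4))²/8))) = 1/(5*(-2 - (√11)²/8)*(17 - (-2 - (√11)²/8))) = 1/(5*(-2 - ⅛*11)*(17 - (-2 - ⅛*11))) = 1/(5*(-2 - 11/8)*(17 - (-2 - 11/8))) = 1/(5*(-27/8)*(17 - 1*(-27/8))) = 1/(5*(-27/8)*(17 + 27/8)) = 1/(5*(-27/8)*(163/8)) = 1/(-22005/64) = -64/22005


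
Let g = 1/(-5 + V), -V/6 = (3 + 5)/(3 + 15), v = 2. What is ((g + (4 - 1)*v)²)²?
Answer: 332150625/279841 ≈ 1186.9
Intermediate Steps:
V = -8/3 (V = -6*(3 + 5)/(3 + 15) = -48/18 = -6*4/9 = -8/3 ≈ -2.6667)
g = -3/23 (g = 1/(-5 - 8/3) = 1/(-23/3) = -3/23 ≈ -0.13043)
((g + (4 - 1)*v)²)² = ((-3/23 + (4 - 1)*2)²)² = ((-3/23 + 3*2)²)² = ((-3/23 + 6)²)² = ((135/23)²)² = (18225/529)² = 332150625/279841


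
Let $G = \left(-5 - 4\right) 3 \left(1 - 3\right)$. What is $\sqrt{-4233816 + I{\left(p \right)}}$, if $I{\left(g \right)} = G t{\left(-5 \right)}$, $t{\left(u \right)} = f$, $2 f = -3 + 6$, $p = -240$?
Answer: $3 i \sqrt{470415} \approx 2057.6 i$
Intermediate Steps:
$f = \frac{3}{2}$ ($f = \frac{-3 + 6}{2} = \frac{1}{2} \cdot 3 = \frac{3}{2} \approx 1.5$)
$t{\left(u \right)} = \frac{3}{2}$
$G = 54$ ($G = \left(-9\right) 3 \left(-2\right) = \left(-27\right) \left(-2\right) = 54$)
$I{\left(g \right)} = 81$ ($I{\left(g \right)} = 54 \cdot \frac{3}{2} = 81$)
$\sqrt{-4233816 + I{\left(p \right)}} = \sqrt{-4233816 + 81} = \sqrt{-4233735} = 3 i \sqrt{470415}$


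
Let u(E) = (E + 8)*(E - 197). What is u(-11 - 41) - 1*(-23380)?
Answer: 34336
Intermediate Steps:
u(E) = (-197 + E)*(8 + E) (u(E) = (8 + E)*(-197 + E) = (-197 + E)*(8 + E))
u(-11 - 41) - 1*(-23380) = (-1576 + (-11 - 41)² - 189*(-11 - 41)) - 1*(-23380) = (-1576 + (-52)² - 189*(-52)) + 23380 = (-1576 + 2704 + 9828) + 23380 = 10956 + 23380 = 34336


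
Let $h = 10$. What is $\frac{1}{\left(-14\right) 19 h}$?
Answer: $- \frac{1}{2660} \approx -0.00037594$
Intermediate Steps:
$\frac{1}{\left(-14\right) 19 h} = \frac{1}{\left(-14\right) 19 \cdot 10} = \frac{1}{\left(-266\right) 10} = \frac{1}{-2660} = - \frac{1}{2660}$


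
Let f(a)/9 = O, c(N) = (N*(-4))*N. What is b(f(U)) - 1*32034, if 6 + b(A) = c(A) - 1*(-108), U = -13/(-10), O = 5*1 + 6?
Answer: -71136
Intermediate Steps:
O = 11 (O = 5 + 6 = 11)
c(N) = -4*N² (c(N) = (-4*N)*N = -4*N²)
U = 13/10 (U = -13*(-⅒) = 13/10 ≈ 1.3000)
f(a) = 99 (f(a) = 9*11 = 99)
b(A) = 102 - 4*A² (b(A) = -6 + (-4*A² - 1*(-108)) = -6 + (-4*A² + 108) = -6 + (108 - 4*A²) = 102 - 4*A²)
b(f(U)) - 1*32034 = (102 - 4*99²) - 1*32034 = (102 - 4*9801) - 32034 = (102 - 39204) - 32034 = -39102 - 32034 = -71136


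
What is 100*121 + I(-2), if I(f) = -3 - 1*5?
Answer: 12092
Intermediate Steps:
I(f) = -8 (I(f) = -3 - 5 = -8)
100*121 + I(-2) = 100*121 - 8 = 12100 - 8 = 12092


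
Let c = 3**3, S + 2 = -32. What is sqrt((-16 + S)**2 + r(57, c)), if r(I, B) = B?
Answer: 19*sqrt(7) ≈ 50.269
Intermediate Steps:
S = -34 (S = -2 - 32 = -34)
c = 27
sqrt((-16 + S)**2 + r(57, c)) = sqrt((-16 - 34)**2 + 27) = sqrt((-50)**2 + 27) = sqrt(2500 + 27) = sqrt(2527) = 19*sqrt(7)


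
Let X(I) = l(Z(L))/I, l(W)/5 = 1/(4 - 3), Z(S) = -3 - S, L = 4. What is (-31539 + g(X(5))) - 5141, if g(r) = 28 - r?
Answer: -36653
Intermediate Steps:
l(W) = 5 (l(W) = 5/(4 - 3) = 5/1 = 5*1 = 5)
X(I) = 5/I
(-31539 + g(X(5))) - 5141 = (-31539 + (28 - 5/5)) - 5141 = (-31539 + (28 - 1*1)) - 5141 = (-31539 + (28 - 1)) - 5141 = (-31539 + 27) - 5141 = -31512 - 5141 = -36653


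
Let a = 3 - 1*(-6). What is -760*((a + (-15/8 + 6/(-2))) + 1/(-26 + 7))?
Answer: -3095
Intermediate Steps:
a = 9 (a = 3 + 6 = 9)
-760*((a + (-15/8 + 6/(-2))) + 1/(-26 + 7)) = -760*((9 + (-15/8 + 6/(-2))) + 1/(-26 + 7)) = -760*((9 + (-15*⅛ + 6*(-½))) + 1/(-19)) = -760*((9 + (-15/8 - 3)) - 1/19) = -760*((9 - 39/8) - 1/19) = -760*(33/8 - 1/19) = -760*619/152 = -3095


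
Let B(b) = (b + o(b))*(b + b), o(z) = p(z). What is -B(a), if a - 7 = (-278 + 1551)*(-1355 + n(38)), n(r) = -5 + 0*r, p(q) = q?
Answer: -11989224802116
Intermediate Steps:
o(z) = z
n(r) = -5 (n(r) = -5 + 0 = -5)
a = -1731273 (a = 7 + (-278 + 1551)*(-1355 - 5) = 7 + 1273*(-1360) = 7 - 1731280 = -1731273)
B(b) = 4*b² (B(b) = (b + b)*(b + b) = (2*b)*(2*b) = 4*b²)
-B(a) = -4*(-1731273)² = -4*2997306200529 = -1*11989224802116 = -11989224802116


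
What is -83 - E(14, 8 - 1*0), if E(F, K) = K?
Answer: -91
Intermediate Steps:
-83 - E(14, 8 - 1*0) = -83 - (8 - 1*0) = -83 - (8 + 0) = -83 - 1*8 = -83 - 8 = -91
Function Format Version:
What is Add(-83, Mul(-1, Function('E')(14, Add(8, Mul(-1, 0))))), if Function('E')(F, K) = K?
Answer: -91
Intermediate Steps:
Add(-83, Mul(-1, Function('E')(14, Add(8, Mul(-1, 0))))) = Add(-83, Mul(-1, Add(8, Mul(-1, 0)))) = Add(-83, Mul(-1, Add(8, 0))) = Add(-83, Mul(-1, 8)) = Add(-83, -8) = -91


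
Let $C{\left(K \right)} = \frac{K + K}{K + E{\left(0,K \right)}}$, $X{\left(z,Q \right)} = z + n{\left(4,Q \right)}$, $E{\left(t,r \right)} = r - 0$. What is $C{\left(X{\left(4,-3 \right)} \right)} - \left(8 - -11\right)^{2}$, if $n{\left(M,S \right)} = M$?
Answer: $-360$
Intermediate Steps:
$E{\left(t,r \right)} = r$ ($E{\left(t,r \right)} = r + 0 = r$)
$X{\left(z,Q \right)} = 4 + z$ ($X{\left(z,Q \right)} = z + 4 = 4 + z$)
$C{\left(K \right)} = 1$ ($C{\left(K \right)} = \frac{K + K}{K + K} = \frac{2 K}{2 K} = 2 K \frac{1}{2 K} = 1$)
$C{\left(X{\left(4,-3 \right)} \right)} - \left(8 - -11\right)^{2} = 1 - \left(8 - -11\right)^{2} = 1 - \left(8 + 11\right)^{2} = 1 - 19^{2} = 1 - 361 = -360$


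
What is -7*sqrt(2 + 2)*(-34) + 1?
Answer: 477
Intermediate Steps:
-7*sqrt(2 + 2)*(-34) + 1 = -7*sqrt(4)*(-34) + 1 = -7*2*(-34) + 1 = -14*(-34) + 1 = 476 + 1 = 477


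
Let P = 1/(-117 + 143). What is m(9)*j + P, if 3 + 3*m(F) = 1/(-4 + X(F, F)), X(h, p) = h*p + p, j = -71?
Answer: 118670/1677 ≈ 70.763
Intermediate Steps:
X(h, p) = p + h*p
P = 1/26 ≈ 0.038462
m(F) = -1 + 1/(3*(-4 + F*(1 + F)))
m(9)*j + P = ((13/3 - 1*9*(1 + 9))/(-4 + 9*(1 + 9)))*(-71) + 1/26 = ((13/3 - 1*9*10)/(-4 + 9*10))*(-71) + 1/26 = ((13/3 - 90)/(-4 + 90))*(-71) + 1/26 = (-257/3/86)*(-71) + 1/26 = ((1/86)*(-257/3))*(-71) + 1/26 = -257/258*(-71) + 1/26 = 18247/258 + 1/26 = 118670/1677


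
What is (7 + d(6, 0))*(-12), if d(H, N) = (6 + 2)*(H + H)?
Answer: -1236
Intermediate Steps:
d(H, N) = 16*H (d(H, N) = 8*(2*H) = 16*H)
(7 + d(6, 0))*(-12) = (7 + 16*6)*(-12) = (7 + 96)*(-12) = 103*(-12) = -1236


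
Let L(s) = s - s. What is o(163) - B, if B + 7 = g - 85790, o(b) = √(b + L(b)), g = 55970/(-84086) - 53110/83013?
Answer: 299446000638058/3490115559 + √163 ≈ 85811.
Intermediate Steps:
g = -4556022535/3490115559 (g = 55970*(-1/84086) - 53110*1/83013 = -27985/42043 - 53110/83013 = -4556022535/3490115559 ≈ -1.3054)
L(s) = 0
o(b) = √b (o(b) = √(b + 0) = √b)
B = -299446000638058/3490115559 (B = -7 + (-4556022535/3490115559 - 85790) = -7 - 299421569829145/3490115559 = -299446000638058/3490115559 ≈ -85798.)
o(163) - B = √163 - 1*(-299446000638058/3490115559) = √163 + 299446000638058/3490115559 = 299446000638058/3490115559 + √163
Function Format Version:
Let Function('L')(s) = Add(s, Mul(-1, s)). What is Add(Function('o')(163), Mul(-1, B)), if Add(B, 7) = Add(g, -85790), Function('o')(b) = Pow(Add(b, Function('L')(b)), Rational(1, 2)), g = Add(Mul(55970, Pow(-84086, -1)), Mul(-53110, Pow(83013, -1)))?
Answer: Add(Rational(299446000638058, 3490115559), Pow(163, Rational(1, 2))) ≈ 85811.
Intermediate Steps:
g = Rational(-4556022535, 3490115559) (g = Add(Mul(55970, Rational(-1, 84086)), Mul(-53110, Rational(1, 83013))) = Add(Rational(-27985, 42043), Rational(-53110, 83013)) = Rational(-4556022535, 3490115559) ≈ -1.3054)
Function('L')(s) = 0
Function('o')(b) = Pow(b, Rational(1, 2)) (Function('o')(b) = Pow(Add(b, 0), Rational(1, 2)) = Pow(b, Rational(1, 2)))
B = Rational(-299446000638058, 3490115559) (B = Add(-7, Add(Rational(-4556022535, 3490115559), -85790)) = Add(-7, Rational(-299421569829145, 3490115559)) = Rational(-299446000638058, 3490115559) ≈ -85798.)
Add(Function('o')(163), Mul(-1, B)) = Add(Pow(163, Rational(1, 2)), Mul(-1, Rational(-299446000638058, 3490115559))) = Add(Pow(163, Rational(1, 2)), Rational(299446000638058, 3490115559)) = Add(Rational(299446000638058, 3490115559), Pow(163, Rational(1, 2)))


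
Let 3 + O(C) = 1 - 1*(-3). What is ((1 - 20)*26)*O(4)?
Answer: -494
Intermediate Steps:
O(C) = 1 (O(C) = -3 + (1 - 1*(-3)) = -3 + (1 + 3) = -3 + 4 = 1)
((1 - 20)*26)*O(4) = ((1 - 20)*26)*1 = -19*26*1 = -494*1 = -494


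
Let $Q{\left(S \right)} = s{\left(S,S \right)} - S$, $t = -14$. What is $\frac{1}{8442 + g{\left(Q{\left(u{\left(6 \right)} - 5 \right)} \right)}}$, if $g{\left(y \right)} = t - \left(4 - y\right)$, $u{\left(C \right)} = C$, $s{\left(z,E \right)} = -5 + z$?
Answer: $\frac{1}{8419} \approx 0.00011878$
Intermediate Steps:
$Q{\left(S \right)} = -5$ ($Q{\left(S \right)} = \left(-5 + S\right) - S = -5$)
$g{\left(y \right)} = -18 + y$ ($g{\left(y \right)} = -14 - \left(4 - y\right) = -14 + \left(-4 + y\right) = -18 + y$)
$\frac{1}{8442 + g{\left(Q{\left(u{\left(6 \right)} - 5 \right)} \right)}} = \frac{1}{8442 - 23} = \frac{1}{8419}$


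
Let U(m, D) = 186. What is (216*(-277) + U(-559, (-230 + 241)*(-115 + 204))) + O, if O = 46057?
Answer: -13589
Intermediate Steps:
(216*(-277) + U(-559, (-230 + 241)*(-115 + 204))) + O = (216*(-277) + 186) + 46057 = (-59832 + 186) + 46057 = -59646 + 46057 = -13589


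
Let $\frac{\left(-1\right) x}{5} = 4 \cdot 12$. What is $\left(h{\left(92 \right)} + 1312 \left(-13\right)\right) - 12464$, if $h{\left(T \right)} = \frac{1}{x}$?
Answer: $- \frac{7084801}{240} \approx -29520.0$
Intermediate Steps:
$x = -240$ ($x = - 5 \cdot 4 \cdot 12 = \left(-5\right) 48 = -240$)
$h{\left(T \right)} = - \frac{1}{240}$ ($h{\left(T \right)} = \frac{1}{-240} = - \frac{1}{240}$)
$\left(h{\left(92 \right)} + 1312 \left(-13\right)\right) - 12464 = \left(- \frac{1}{240} + 1312 \left(-13\right)\right) - 12464 = \left(- \frac{1}{240} - 17056\right) - 12464 = - \frac{4093441}{240} - 12464 = - \frac{7084801}{240}$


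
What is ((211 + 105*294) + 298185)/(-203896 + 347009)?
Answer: 329266/143113 ≈ 2.3007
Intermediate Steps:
((211 + 105*294) + 298185)/(-203896 + 347009) = ((211 + 30870) + 298185)/143113 = (31081 + 298185)*(1/143113) = 329266*(1/143113) = 329266/143113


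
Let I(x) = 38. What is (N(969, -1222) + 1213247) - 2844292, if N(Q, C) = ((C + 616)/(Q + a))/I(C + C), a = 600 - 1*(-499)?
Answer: -64087020443/39292 ≈ -1.6310e+6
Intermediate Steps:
a = 1099 (a = 600 + 499 = 1099)
N(Q, C) = (616 + C)/(38*(1099 + Q)) (N(Q, C) = ((C + 616)/(Q + 1099))/38 = ((616 + C)/(1099 + Q))*(1/38) = (616 + C)/(38*(1099 + Q)))
(N(969, -1222) + 1213247) - 2844292 = ((616 - 1222)/(38*(1099 + 969)) + 1213247) - 2844292 = ((1/38)*(-606)/2068 + 1213247) - 2844292 = ((1/38)*(1/2068)*(-606) + 1213247) - 2844292 = (-303/39292 + 1213247) - 2844292 = 47670900821/39292 - 2844292 = -64087020443/39292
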